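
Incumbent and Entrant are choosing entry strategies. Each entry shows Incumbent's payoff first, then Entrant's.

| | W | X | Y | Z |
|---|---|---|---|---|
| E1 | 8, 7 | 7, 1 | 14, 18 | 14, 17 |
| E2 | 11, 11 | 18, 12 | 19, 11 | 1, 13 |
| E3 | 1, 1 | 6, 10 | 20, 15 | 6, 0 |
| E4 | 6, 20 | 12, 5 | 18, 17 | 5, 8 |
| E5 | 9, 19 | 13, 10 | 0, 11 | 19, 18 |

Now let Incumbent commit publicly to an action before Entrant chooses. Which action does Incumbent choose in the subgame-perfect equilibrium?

Backward induction with Incumbent moving first.
- E1: Entrant compares 7, 1, 18, 17 and picks Y; Incumbent would get 14.
- E2: Entrant compares 11, 12, 11, 13 and picks Z; Incumbent would get 1.
- E3: Entrant compares 1, 10, 15, 0 and picks Y; Incumbent would get 20.
- E4: Entrant compares 20, 5, 17, 8 and picks W; Incumbent would get 6.
- E5: Entrant compares 19, 10, 11, 18 and picks W; Incumbent would get 9.
Among 14, 1, 20, 6, 9, the best is 20 at E3. Subgame-perfect outcome: (E3, Y) with payoffs (20, 15).

E3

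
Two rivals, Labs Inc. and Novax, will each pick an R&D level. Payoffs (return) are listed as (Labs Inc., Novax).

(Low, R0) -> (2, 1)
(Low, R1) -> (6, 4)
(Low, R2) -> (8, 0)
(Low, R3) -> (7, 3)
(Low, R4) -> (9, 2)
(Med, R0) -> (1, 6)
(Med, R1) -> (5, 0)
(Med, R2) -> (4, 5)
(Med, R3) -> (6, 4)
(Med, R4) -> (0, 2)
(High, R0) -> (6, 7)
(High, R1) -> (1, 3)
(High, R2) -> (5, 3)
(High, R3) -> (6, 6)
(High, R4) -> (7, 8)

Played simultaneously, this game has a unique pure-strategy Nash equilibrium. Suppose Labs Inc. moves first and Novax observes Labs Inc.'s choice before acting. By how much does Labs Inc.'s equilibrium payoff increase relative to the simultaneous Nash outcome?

Solve by backward induction (Labs Inc. leads).
- Low: BR = R1, leader payoff 6.
- Med: BR = R0, leader payoff 1.
- High: BR = R4, leader payoff 7.
Among 6, 1, 7, the best is 7 at High. Subgame-perfect outcome: (High, R4) with payoffs (7, 8).
Under simultaneous play:
Labs Inc.'s best replies: R0→High; R1→Low; R2→Low; R3→Low; R4→Low.
Novax's best replies: Low→R1; Med→R0; High→R4.
The unique mutual best reply is (Low, R1), giving (6, 4).
Labs Inc.'s commitment gain: 7 − 6 = 1.

1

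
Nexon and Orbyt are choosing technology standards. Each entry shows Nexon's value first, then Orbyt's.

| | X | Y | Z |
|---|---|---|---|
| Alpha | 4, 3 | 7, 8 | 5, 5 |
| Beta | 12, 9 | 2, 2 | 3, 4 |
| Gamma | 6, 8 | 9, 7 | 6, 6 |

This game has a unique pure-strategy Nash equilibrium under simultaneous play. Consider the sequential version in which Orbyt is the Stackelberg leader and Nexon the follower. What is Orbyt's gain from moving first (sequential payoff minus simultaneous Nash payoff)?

Nexon best-responds to each possible Orbyt move:
- X: Nexon compares 4, 12, 6 and picks Beta; Orbyt would get 9.
- Y: Nexon compares 7, 2, 9 and picks Gamma; Orbyt would get 7.
- Z: Nexon compares 5, 3, 6 and picks Gamma; Orbyt would get 6.
Among 9, 7, 6, the best is 9 at X. Subgame-perfect outcome: (Beta, X) with payoffs (12, 9).
Now find the simultaneous Nash equilibrium.
Nexon's best replies: X→Beta; Y→Gamma; Z→Gamma.
Orbyt's best replies: Alpha→Y; Beta→X; Gamma→X.
Only (Beta, X) has each player best-responding; Nash payoffs (12, 9).
Orbyt's commitment gain: 9 − 9 = 0.

0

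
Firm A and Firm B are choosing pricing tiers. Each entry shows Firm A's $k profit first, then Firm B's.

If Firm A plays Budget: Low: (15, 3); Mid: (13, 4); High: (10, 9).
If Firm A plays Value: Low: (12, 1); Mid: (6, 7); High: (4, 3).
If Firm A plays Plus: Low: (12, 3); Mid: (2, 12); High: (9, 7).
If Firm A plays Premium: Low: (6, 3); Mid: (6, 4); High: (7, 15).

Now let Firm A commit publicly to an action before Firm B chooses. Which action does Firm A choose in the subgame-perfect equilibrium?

Backward induction with Firm A moving first.
- Budget → Firm B plays High (best of 3, 4, 9); Firm A gets 10.
- Value → Firm B plays Mid (best of 1, 7, 3); Firm A gets 6.
- Plus → Firm B plays Mid (best of 3, 12, 7); Firm A gets 2.
- Premium → Firm B plays High (best of 3, 4, 15); Firm A gets 7.
Among 10, 6, 2, 7, the best is 10 at Budget. Subgame-perfect outcome: (Budget, High) with payoffs (10, 9).

Budget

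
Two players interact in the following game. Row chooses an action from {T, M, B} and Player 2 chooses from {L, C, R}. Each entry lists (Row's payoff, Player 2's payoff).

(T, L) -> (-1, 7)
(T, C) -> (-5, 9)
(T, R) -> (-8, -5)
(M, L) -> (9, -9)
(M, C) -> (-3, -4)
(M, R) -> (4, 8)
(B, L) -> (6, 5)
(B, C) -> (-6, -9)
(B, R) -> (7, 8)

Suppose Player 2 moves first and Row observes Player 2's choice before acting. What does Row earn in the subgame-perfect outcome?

7

Solve by backward induction (Player 2 leads).
- L: BR = M, leader payoff -9.
- C: BR = M, leader payoff -4.
- R: BR = B, leader payoff 8.
Among -9, -4, 8, the best is 8 at R. Subgame-perfect outcome: (B, R) with payoffs (7, 8).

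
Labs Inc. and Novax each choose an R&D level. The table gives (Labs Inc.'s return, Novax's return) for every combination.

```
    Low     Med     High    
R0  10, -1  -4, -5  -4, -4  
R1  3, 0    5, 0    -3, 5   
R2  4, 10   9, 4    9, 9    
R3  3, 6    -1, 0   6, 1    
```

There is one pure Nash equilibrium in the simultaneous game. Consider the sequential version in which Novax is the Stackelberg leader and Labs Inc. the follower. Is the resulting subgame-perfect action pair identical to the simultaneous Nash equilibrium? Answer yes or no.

Labs Inc. best-responds to each possible Novax move:
- Low → Labs Inc. plays R0 (best of 10, 3, 4, 3); Novax gets -1.
- Med → Labs Inc. plays R2 (best of -4, 5, 9, -1); Novax gets 4.
- High → Labs Inc. plays R2 (best of -4, -3, 9, 6); Novax gets 9.
Novax's induced payoffs are -1, 4, 9, so Novax commits to High. Subgame-perfect outcome: (R2, High) with payoffs (9, 9).
Under simultaneous play:
Labs Inc.'s best replies: Low→R0; Med→R2; High→R2.
Novax's best replies: R0→Low; R1→High; R2→Low; R3→Low.
The unique mutual best reply is (R0, Low), giving (10, -1).
Sequential outcome (R2, High) differs from the Nash profile (R0, Low).

no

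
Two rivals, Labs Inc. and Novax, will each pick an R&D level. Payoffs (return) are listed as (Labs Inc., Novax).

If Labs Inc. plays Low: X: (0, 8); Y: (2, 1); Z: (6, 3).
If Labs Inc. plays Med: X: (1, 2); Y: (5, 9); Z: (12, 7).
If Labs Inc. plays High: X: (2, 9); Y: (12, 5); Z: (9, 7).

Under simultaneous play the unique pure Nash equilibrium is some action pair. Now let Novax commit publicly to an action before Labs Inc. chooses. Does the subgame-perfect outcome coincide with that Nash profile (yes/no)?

Solve by backward induction (Novax leads).
- X: BR = High, leader payoff 9.
- Y: BR = High, leader payoff 5.
- Z: BR = Med, leader payoff 7.
Maximizing over 9, 5, 7, Novax chooses X. Subgame-perfect outcome: (High, X) with payoffs (2, 9).
Under simultaneous play:
Labs Inc.'s best replies: X→High; Y→High; Z→Med.
Novax's best replies: Low→X; Med→Y; High→X.
The unique mutual best reply is (High, X), giving (2, 9).
Sequential outcome (High, X) coincides with the Nash profile (High, X).

yes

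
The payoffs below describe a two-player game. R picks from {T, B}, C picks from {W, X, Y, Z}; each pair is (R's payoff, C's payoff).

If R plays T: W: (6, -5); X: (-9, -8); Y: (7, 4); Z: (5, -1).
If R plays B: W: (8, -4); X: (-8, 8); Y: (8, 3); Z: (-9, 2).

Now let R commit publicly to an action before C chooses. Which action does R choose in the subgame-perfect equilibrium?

T

C best-responds to each possible R move:
- T: BR = Y, leader payoff 7.
- B: BR = X, leader payoff -8.
Maximizing over 7, -8, R chooses T. Subgame-perfect outcome: (T, Y) with payoffs (7, 4).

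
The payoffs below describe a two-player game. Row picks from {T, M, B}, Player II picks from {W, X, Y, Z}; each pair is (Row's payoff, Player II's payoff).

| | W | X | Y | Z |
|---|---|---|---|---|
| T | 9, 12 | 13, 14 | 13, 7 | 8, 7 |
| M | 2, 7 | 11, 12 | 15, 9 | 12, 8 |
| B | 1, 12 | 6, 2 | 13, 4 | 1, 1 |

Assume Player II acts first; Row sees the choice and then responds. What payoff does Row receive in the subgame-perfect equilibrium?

Row best-responds to each possible Player II move:
- W: BR = T, leader payoff 12.
- X: BR = T, leader payoff 14.
- Y: BR = M, leader payoff 9.
- Z: BR = M, leader payoff 8.
Maximizing over 12, 14, 9, 8, Player II chooses X. Subgame-perfect outcome: (T, X) with payoffs (13, 14).

13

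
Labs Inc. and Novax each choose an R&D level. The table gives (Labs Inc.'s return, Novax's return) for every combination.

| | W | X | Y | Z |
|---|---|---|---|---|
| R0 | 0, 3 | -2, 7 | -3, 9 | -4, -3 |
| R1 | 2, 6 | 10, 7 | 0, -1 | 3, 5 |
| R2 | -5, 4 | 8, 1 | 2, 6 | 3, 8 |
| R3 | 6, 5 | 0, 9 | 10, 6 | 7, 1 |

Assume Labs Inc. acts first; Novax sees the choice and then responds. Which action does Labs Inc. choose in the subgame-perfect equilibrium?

R1

Work backward from Novax's decision.
- R0: BR = Y, leader payoff -3.
- R1: BR = X, leader payoff 10.
- R2: BR = Z, leader payoff 3.
- R3: BR = X, leader payoff 0.
Among -3, 10, 3, 0, the best is 10 at R1. Subgame-perfect outcome: (R1, X) with payoffs (10, 7).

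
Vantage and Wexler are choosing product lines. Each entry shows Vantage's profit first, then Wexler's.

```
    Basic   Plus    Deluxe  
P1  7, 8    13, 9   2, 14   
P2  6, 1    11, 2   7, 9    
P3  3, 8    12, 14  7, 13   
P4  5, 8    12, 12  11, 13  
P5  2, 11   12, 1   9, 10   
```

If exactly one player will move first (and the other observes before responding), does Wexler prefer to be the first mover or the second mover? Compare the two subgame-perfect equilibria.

If Vantage leads: Wexler's best replies are P1→Deluxe, P2→Deluxe, P3→Plus, P4→Deluxe, P5→Basic; Vantage's induced payoffs 2, 7, 12, 11, 2; outcome (P3, Plus), payoffs (12, 14).
If Wexler leads: Vantage's best replies are Basic→P1, Plus→P1, Deluxe→P4; Wexler's induced payoffs 8, 9, 13; outcome (P4, Deluxe), payoffs (11, 13).
Wexler gets 13 moving first and 14 moving second, so Wexler prefers to move second.

second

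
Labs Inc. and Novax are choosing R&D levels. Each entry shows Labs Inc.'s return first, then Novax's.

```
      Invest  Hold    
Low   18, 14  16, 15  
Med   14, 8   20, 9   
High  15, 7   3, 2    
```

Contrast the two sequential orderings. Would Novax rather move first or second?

first

If Labs Inc. leads: Novax's best replies are Low→Hold, Med→Hold, High→Invest; Labs Inc.'s induced payoffs 16, 20, 15; outcome (Med, Hold), payoffs (20, 9).
If Novax leads: Labs Inc.'s best replies are Invest→Low, Hold→Med; Novax's induced payoffs 14, 9; outcome (Low, Invest), payoffs (18, 14).
Novax gets 14 moving first and 9 moving second, so Novax prefers to move first.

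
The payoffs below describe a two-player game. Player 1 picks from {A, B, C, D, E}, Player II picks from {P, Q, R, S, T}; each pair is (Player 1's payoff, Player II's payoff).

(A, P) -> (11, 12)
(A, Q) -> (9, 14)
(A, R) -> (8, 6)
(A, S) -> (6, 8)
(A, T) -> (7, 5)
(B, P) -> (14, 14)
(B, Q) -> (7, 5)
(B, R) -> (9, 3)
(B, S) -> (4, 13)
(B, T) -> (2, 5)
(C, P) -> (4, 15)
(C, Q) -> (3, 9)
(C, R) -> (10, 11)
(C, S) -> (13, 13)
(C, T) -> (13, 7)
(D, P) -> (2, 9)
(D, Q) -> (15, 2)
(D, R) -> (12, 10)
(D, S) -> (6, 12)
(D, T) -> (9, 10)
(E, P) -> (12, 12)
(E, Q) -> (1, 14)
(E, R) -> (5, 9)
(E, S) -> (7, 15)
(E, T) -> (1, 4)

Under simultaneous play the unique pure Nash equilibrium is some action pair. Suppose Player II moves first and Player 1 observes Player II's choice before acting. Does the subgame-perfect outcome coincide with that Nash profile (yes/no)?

Player 1 best-responds to each possible Player II move:
- P: BR = B, leader payoff 14.
- Q: BR = D, leader payoff 2.
- R: BR = D, leader payoff 10.
- S: BR = C, leader payoff 13.
- T: BR = C, leader payoff 7.
Maximizing over 14, 2, 10, 13, 7, Player II chooses P. Subgame-perfect outcome: (B, P) with payoffs (14, 14).
Now find the simultaneous Nash equilibrium.
Player 1's best replies: P→B; Q→D; R→D; S→C; T→C.
Player II's best replies: A→Q; B→P; C→P; D→S; E→S.
The unique mutual best reply is (B, P), giving (14, 14).
Sequential outcome (B, P) coincides with the Nash profile (B, P).

yes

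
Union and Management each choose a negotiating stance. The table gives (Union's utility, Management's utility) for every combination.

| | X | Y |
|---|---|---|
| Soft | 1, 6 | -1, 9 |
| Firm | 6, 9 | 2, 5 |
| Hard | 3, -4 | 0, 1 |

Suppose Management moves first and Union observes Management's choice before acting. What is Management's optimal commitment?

Solve by backward induction (Management leads).
- X: BR = Firm, leader payoff 9.
- Y: BR = Firm, leader payoff 5.
Maximizing over 9, 5, Management chooses X. Subgame-perfect outcome: (Firm, X) with payoffs (6, 9).

X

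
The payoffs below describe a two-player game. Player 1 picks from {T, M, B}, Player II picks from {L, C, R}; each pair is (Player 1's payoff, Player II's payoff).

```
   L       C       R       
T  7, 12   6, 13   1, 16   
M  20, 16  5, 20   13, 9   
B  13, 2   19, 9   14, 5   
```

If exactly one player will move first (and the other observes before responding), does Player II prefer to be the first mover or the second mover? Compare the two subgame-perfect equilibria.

first

If Player 1 leads: Player II's best replies are T→R, M→C, B→C; Player 1's induced payoffs 1, 5, 19; outcome (B, C), payoffs (19, 9).
If Player II leads: Player 1's best replies are L→M, C→B, R→B; Player II's induced payoffs 16, 9, 5; outcome (M, L), payoffs (20, 16).
Player II gets 16 moving first and 9 moving second, so Player II prefers to move first.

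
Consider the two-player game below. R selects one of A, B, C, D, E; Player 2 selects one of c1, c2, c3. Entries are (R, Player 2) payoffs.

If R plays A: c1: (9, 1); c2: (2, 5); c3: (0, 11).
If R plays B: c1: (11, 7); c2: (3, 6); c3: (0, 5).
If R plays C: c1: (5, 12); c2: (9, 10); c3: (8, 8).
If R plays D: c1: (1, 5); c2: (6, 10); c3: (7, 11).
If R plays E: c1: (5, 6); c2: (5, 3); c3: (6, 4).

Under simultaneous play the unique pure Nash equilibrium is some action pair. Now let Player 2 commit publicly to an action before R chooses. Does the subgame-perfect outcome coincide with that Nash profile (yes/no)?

Work backward from R's decision.
- c1: R compares 9, 11, 5, 1, 5 and picks B; Player 2 would get 7.
- c2: R compares 2, 3, 9, 6, 5 and picks C; Player 2 would get 10.
- c3: R compares 0, 0, 8, 7, 6 and picks C; Player 2 would get 8.
Maximizing over 7, 10, 8, Player 2 chooses c2. Subgame-perfect outcome: (C, c2) with payoffs (9, 10).
Now find the simultaneous Nash equilibrium.
R's best replies: c1→B; c2→C; c3→C.
Player 2's best replies: A→c3; B→c1; C→c1; D→c3; E→c1.
The unique mutual best reply is (B, c1), giving (11, 7).
Sequential outcome (C, c2) differs from the Nash profile (B, c1).

no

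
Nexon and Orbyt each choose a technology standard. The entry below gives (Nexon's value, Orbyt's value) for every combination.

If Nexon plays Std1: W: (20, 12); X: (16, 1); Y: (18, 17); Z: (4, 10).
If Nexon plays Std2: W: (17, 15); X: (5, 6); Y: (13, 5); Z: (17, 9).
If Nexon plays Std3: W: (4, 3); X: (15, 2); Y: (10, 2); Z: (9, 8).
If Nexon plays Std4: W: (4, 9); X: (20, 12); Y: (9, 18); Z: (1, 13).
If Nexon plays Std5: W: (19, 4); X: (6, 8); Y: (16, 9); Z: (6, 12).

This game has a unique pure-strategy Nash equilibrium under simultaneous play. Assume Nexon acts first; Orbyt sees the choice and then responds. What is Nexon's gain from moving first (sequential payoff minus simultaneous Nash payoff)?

Work backward from Orbyt's decision.
- Std1: BR = Y, leader payoff 18.
- Std2: BR = W, leader payoff 17.
- Std3: BR = Z, leader payoff 9.
- Std4: BR = Y, leader payoff 9.
- Std5: BR = Z, leader payoff 6.
Nexon's induced payoffs are 18, 17, 9, 9, 6, so Nexon commits to Std1. Subgame-perfect outcome: (Std1, Y) with payoffs (18, 17).
For the simultaneous game, intersect best replies.
Nexon's best replies: W→Std1; X→Std4; Y→Std1; Z→Std2.
Orbyt's best replies: Std1→Y; Std2→W; Std3→Z; Std4→Y; Std5→Z.
Only (Std1, Y) has each player best-responding; Nash payoffs (18, 17).
Nexon's commitment gain: 18 − 18 = 0.

0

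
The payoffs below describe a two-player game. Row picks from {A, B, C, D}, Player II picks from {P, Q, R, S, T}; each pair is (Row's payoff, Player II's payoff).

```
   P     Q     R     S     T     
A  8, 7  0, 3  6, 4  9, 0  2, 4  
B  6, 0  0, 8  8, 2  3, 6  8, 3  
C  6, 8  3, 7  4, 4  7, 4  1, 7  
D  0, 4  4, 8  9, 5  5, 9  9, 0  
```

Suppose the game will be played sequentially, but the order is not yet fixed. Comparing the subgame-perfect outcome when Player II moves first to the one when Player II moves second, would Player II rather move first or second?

first

If Row leads: Player II's best replies are A→P, B→Q, C→P, D→S; Row's induced payoffs 8, 0, 6, 5; outcome (A, P), payoffs (8, 7).
If Player II leads: Row's best replies are P→A, Q→D, R→D, S→A, T→D; Player II's induced payoffs 7, 8, 5, 0, 0; outcome (D, Q), payoffs (4, 8).
Player II gets 8 moving first and 7 moving second, so Player II prefers to move first.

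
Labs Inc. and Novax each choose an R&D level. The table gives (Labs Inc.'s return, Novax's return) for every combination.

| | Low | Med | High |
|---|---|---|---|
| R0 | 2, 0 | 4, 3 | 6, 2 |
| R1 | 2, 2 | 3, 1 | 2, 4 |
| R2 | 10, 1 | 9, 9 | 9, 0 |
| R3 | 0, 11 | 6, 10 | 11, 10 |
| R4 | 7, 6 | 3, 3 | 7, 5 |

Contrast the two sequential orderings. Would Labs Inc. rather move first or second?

second

If Labs Inc. leads: Novax's best replies are R0→Med, R1→High, R2→Med, R3→Low, R4→Low; Labs Inc.'s induced payoffs 4, 2, 9, 0, 7; outcome (R2, Med), payoffs (9, 9).
If Novax leads: Labs Inc.'s best replies are Low→R2, Med→R2, High→R3; Novax's induced payoffs 1, 9, 10; outcome (R3, High), payoffs (11, 10).
Labs Inc. gets 9 moving first and 11 moving second, so Labs Inc. prefers to move second.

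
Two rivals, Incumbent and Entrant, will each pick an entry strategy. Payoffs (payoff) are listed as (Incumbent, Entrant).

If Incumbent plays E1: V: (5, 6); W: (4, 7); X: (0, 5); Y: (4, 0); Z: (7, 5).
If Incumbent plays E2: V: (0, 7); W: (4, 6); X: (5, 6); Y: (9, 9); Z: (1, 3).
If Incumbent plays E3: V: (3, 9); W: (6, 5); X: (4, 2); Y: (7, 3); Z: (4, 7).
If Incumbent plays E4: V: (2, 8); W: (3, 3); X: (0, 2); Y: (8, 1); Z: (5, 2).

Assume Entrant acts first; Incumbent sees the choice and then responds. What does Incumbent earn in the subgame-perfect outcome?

9

Work backward from Incumbent's decision.
- V: BR = E1, leader payoff 6.
- W: BR = E3, leader payoff 5.
- X: BR = E2, leader payoff 6.
- Y: BR = E2, leader payoff 9.
- Z: BR = E1, leader payoff 5.
Entrant's induced payoffs are 6, 5, 6, 9, 5, so Entrant commits to Y. Subgame-perfect outcome: (E2, Y) with payoffs (9, 9).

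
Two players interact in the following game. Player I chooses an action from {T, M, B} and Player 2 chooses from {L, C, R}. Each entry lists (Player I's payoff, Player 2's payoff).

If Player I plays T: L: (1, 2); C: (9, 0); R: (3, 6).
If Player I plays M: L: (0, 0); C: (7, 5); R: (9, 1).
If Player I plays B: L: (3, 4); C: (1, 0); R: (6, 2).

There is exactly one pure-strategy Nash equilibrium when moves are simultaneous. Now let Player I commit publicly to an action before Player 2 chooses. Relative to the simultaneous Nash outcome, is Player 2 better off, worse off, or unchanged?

better off

Backward induction with Player I moving first.
- T → Player 2 plays R (best of 2, 0, 6); Player I gets 3.
- M → Player 2 plays C (best of 0, 5, 1); Player I gets 7.
- B → Player 2 plays L (best of 4, 0, 2); Player I gets 3.
Among 3, 7, 3, the best is 7 at M. Subgame-perfect outcome: (M, C) with payoffs (7, 5).
Under simultaneous play:
Player I's best replies: L→B; C→T; R→M.
Player 2's best replies: T→R; M→C; B→L.
The unique mutual best reply is (B, L), giving (3, 4).
Player 2 earns 5 sequentially versus 4 at the Nash outcome: better off.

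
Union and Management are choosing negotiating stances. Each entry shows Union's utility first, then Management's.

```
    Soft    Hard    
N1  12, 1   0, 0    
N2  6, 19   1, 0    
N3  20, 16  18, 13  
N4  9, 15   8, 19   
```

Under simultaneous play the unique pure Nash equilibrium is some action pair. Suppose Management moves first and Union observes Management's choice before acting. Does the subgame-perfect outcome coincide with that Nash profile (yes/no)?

Work backward from Union's decision.
- Soft: Union compares 12, 6, 20, 9 and picks N3; Management would get 16.
- Hard: Union compares 0, 1, 18, 8 and picks N3; Management would get 13.
Maximizing over 16, 13, Management chooses Soft. Subgame-perfect outcome: (N3, Soft) with payoffs (20, 16).
Under simultaneous play:
Union's best replies: Soft→N3; Hard→N3.
Management's best replies: N1→Soft; N2→Soft; N3→Soft; N4→Hard.
The unique mutual best reply is (N3, Soft), giving (20, 16).
Sequential outcome (N3, Soft) coincides with the Nash profile (N3, Soft).

yes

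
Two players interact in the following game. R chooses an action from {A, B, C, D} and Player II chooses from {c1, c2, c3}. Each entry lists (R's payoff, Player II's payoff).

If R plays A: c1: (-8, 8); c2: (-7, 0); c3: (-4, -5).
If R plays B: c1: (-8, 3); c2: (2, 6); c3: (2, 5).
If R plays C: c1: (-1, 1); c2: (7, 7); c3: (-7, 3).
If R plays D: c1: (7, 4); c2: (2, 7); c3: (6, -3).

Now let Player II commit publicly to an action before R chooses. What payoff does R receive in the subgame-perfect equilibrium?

Backward induction with Player II moving first.
- c1: R compares -8, -8, -1, 7 and picks D; Player II would get 4.
- c2: R compares -7, 2, 7, 2 and picks C; Player II would get 7.
- c3: R compares -4, 2, -7, 6 and picks D; Player II would get -3.
Maximizing over 4, 7, -3, Player II chooses c2. Subgame-perfect outcome: (C, c2) with payoffs (7, 7).

7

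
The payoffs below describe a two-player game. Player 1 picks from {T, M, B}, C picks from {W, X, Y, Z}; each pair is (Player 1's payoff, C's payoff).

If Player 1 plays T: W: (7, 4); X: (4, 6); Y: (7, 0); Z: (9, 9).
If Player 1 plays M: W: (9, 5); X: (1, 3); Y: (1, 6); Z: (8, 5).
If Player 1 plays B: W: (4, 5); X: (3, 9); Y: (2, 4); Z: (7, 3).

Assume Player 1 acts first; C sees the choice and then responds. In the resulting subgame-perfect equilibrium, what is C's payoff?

Work backward from C's decision.
- T → C plays Z (best of 4, 6, 0, 9); Player 1 gets 9.
- M → C plays Y (best of 5, 3, 6, 5); Player 1 gets 1.
- B → C plays X (best of 5, 9, 4, 3); Player 1 gets 3.
Player 1's induced payoffs are 9, 1, 3, so Player 1 commits to T. Subgame-perfect outcome: (T, Z) with payoffs (9, 9).

9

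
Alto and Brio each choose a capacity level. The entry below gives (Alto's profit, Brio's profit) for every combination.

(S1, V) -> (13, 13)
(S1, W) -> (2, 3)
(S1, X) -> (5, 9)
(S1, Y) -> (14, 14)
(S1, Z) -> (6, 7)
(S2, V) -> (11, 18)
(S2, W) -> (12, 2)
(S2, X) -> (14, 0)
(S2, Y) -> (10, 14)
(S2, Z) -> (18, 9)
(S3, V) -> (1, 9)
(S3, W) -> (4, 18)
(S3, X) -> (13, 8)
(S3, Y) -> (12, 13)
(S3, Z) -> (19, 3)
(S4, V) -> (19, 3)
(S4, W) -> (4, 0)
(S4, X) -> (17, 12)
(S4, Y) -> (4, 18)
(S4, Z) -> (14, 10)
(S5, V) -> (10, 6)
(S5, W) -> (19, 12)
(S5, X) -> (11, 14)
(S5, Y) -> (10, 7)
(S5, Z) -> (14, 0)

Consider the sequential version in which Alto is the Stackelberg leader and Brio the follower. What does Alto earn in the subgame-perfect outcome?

14

Work backward from Brio's decision.
- S1: BR = Y, leader payoff 14.
- S2: BR = V, leader payoff 11.
- S3: BR = W, leader payoff 4.
- S4: BR = Y, leader payoff 4.
- S5: BR = X, leader payoff 11.
Among 14, 11, 4, 4, 11, the best is 14 at S1. Subgame-perfect outcome: (S1, Y) with payoffs (14, 14).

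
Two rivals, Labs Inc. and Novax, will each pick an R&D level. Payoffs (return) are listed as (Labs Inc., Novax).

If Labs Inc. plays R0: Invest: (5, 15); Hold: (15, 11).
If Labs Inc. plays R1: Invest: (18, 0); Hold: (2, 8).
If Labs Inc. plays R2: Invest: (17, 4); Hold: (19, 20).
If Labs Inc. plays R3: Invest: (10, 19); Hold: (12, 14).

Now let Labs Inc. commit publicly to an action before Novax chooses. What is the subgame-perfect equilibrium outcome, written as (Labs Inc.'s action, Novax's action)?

(R2, Hold)

Solve by backward induction (Labs Inc. leads).
- R0: BR = Invest, leader payoff 5.
- R1: BR = Hold, leader payoff 2.
- R2: BR = Hold, leader payoff 19.
- R3: BR = Invest, leader payoff 10.
Among 5, 2, 19, 10, the best is 19 at R2. Subgame-perfect outcome: (R2, Hold) with payoffs (19, 20).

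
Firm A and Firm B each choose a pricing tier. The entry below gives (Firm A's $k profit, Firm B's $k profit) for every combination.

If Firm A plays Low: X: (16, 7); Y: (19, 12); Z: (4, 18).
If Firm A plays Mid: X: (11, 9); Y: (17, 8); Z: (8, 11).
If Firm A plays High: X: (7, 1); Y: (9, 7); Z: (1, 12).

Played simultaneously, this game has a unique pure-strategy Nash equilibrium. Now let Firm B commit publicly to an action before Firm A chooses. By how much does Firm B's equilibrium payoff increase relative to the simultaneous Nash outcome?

1

Solve by backward induction (Firm B leads).
- X → Firm A plays Low (best of 16, 11, 7); Firm B gets 7.
- Y → Firm A plays Low (best of 19, 17, 9); Firm B gets 12.
- Z → Firm A plays Mid (best of 4, 8, 1); Firm B gets 11.
Among 7, 12, 11, the best is 12 at Y. Subgame-perfect outcome: (Low, Y) with payoffs (19, 12).
Under simultaneous play:
Firm A's best replies: X→Low; Y→Low; Z→Mid.
Firm B's best replies: Low→Z; Mid→Z; High→Z.
Only (Mid, Z) has each player best-responding; Nash payoffs (8, 11).
Firm B's commitment gain: 12 − 11 = 1.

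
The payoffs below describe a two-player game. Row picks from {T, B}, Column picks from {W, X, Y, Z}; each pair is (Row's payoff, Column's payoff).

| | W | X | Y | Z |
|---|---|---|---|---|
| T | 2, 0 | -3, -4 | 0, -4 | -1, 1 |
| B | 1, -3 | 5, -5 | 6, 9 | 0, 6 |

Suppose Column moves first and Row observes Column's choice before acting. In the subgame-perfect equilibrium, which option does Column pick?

Solve by backward induction (Column leads).
- W: BR = T, leader payoff 0.
- X: BR = B, leader payoff -5.
- Y: BR = B, leader payoff 9.
- Z: BR = B, leader payoff 6.
Maximizing over 0, -5, 9, 6, Column chooses Y. Subgame-perfect outcome: (B, Y) with payoffs (6, 9).

Y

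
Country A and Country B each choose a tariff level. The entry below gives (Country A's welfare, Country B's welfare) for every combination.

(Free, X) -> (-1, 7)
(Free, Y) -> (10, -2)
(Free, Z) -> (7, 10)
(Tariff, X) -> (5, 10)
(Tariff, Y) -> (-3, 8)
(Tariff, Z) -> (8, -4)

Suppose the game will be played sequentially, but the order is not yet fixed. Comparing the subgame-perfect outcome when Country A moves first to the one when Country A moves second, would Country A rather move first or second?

first

If Country A leads: Country B's best replies are Free→Z, Tariff→X; Country A's induced payoffs 7, 5; outcome (Free, Z), payoffs (7, 10).
If Country B leads: Country A's best replies are X→Tariff, Y→Free, Z→Tariff; Country B's induced payoffs 10, -2, -4; outcome (Tariff, X), payoffs (5, 10).
Country A gets 7 moving first and 5 moving second, so Country A prefers to move first.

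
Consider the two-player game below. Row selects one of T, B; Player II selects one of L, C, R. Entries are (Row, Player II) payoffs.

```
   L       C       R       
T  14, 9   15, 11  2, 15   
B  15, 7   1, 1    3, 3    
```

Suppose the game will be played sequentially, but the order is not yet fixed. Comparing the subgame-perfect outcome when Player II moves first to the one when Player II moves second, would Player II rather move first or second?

first

If Row leads: Player II's best replies are T→R, B→L; Row's induced payoffs 2, 15; outcome (B, L), payoffs (15, 7).
If Player II leads: Row's best replies are L→B, C→T, R→B; Player II's induced payoffs 7, 11, 3; outcome (T, C), payoffs (15, 11).
Player II gets 11 moving first and 7 moving second, so Player II prefers to move first.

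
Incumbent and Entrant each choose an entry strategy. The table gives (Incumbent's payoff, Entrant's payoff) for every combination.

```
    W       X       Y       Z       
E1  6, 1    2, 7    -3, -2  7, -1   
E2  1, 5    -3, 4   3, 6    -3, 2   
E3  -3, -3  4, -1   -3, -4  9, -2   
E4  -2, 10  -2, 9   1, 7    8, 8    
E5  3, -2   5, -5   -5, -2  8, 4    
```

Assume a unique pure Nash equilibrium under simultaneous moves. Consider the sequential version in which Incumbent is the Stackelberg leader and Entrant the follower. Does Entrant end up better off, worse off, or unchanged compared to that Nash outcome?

Entrant best-responds to each possible Incumbent move:
- E1: Entrant compares 1, 7, -2, -1 and picks X; Incumbent would get 2.
- E2: Entrant compares 5, 4, 6, 2 and picks Y; Incumbent would get 3.
- E3: Entrant compares -3, -1, -4, -2 and picks X; Incumbent would get 4.
- E4: Entrant compares 10, 9, 7, 8 and picks W; Incumbent would get -2.
- E5: Entrant compares -2, -5, -2, 4 and picks Z; Incumbent would get 8.
Maximizing over 2, 3, 4, -2, 8, Incumbent chooses E5. Subgame-perfect outcome: (E5, Z) with payoffs (8, 4).
Under simultaneous play:
Incumbent's best replies: W→E1; X→E5; Y→E2; Z→E3.
Entrant's best replies: E1→X; E2→Y; E3→X; E4→W; E5→Z.
Only (E2, Y) has each player best-responding; Nash payoffs (3, 6).
Entrant earns 4 sequentially versus 6 at the Nash outcome: worse off.

worse off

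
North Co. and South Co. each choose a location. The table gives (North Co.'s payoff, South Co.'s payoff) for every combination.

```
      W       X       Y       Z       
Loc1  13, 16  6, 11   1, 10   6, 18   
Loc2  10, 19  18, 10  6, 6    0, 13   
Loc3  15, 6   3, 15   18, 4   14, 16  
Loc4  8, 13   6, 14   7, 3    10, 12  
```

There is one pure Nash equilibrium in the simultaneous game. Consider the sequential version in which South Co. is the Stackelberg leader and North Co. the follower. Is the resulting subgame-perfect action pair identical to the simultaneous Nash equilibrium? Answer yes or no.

yes

Work backward from North Co.'s decision.
- W → North Co. plays Loc3 (best of 13, 10, 15, 8); South Co. gets 6.
- X → North Co. plays Loc2 (best of 6, 18, 3, 6); South Co. gets 10.
- Y → North Co. plays Loc3 (best of 1, 6, 18, 7); South Co. gets 4.
- Z → North Co. plays Loc3 (best of 6, 0, 14, 10); South Co. gets 16.
Maximizing over 6, 10, 4, 16, South Co. chooses Z. Subgame-perfect outcome: (Loc3, Z) with payoffs (14, 16).
Now find the simultaneous Nash equilibrium.
North Co.'s best replies: W→Loc3; X→Loc2; Y→Loc3; Z→Loc3.
South Co.'s best replies: Loc1→Z; Loc2→W; Loc3→Z; Loc4→X.
The unique mutual best reply is (Loc3, Z), giving (14, 16).
Sequential outcome (Loc3, Z) coincides with the Nash profile (Loc3, Z).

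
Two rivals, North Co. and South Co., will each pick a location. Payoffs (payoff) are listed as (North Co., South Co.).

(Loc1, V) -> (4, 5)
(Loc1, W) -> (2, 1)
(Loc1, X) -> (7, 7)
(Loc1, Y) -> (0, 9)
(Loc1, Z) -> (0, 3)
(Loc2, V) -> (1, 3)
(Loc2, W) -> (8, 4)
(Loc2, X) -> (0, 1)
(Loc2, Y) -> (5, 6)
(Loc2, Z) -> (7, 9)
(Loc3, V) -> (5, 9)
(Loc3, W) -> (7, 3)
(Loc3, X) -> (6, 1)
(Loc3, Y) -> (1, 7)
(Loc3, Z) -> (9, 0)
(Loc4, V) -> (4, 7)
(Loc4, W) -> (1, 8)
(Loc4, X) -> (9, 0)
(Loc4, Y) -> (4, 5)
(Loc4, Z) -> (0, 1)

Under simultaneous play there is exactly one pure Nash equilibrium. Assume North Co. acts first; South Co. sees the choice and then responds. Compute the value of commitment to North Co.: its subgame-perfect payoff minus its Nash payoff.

2

Work backward from South Co.'s decision.
- Loc1 → South Co. plays Y (best of 5, 1, 7, 9, 3); North Co. gets 0.
- Loc2 → South Co. plays Z (best of 3, 4, 1, 6, 9); North Co. gets 7.
- Loc3 → South Co. plays V (best of 9, 3, 1, 7, 0); North Co. gets 5.
- Loc4 → South Co. plays W (best of 7, 8, 0, 5, 1); North Co. gets 1.
North Co.'s induced payoffs are 0, 7, 5, 1, so North Co. commits to Loc2. Subgame-perfect outcome: (Loc2, Z) with payoffs (7, 9).
Now find the simultaneous Nash equilibrium.
North Co.'s best replies: V→Loc3; W→Loc2; X→Loc4; Y→Loc2; Z→Loc3.
South Co.'s best replies: Loc1→Y; Loc2→Z; Loc3→V; Loc4→W.
The unique mutual best reply is (Loc3, V), giving (5, 9).
North Co.'s commitment gain: 7 − 5 = 2.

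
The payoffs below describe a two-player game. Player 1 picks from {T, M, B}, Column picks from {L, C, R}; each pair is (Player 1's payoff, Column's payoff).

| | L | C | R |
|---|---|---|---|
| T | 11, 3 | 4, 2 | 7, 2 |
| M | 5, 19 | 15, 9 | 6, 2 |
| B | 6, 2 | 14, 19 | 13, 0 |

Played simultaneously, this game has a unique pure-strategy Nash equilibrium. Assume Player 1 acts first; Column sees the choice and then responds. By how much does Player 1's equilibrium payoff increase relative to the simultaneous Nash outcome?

Column best-responds to each possible Player 1 move:
- T: Column compares 3, 2, 2 and picks L; Player 1 would get 11.
- M: Column compares 19, 9, 2 and picks L; Player 1 would get 5.
- B: Column compares 2, 19, 0 and picks C; Player 1 would get 14.
Among 11, 5, 14, the best is 14 at B. Subgame-perfect outcome: (B, C) with payoffs (14, 19).
Now find the simultaneous Nash equilibrium.
Player 1's best replies: L→T; C→M; R→B.
Column's best replies: T→L; M→L; B→C.
The unique mutual best reply is (T, L), giving (11, 3).
Player 1's commitment gain: 14 − 11 = 3.

3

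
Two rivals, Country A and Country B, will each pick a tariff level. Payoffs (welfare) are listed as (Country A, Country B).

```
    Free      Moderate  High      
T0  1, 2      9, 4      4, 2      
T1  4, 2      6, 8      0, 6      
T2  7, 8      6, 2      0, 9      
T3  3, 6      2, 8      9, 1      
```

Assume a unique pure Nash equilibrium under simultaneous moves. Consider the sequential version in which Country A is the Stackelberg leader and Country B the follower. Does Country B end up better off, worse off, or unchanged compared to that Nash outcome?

unchanged

Country B best-responds to each possible Country A move:
- T0 → Country B plays Moderate (best of 2, 4, 2); Country A gets 9.
- T1 → Country B plays Moderate (best of 2, 8, 6); Country A gets 6.
- T2 → Country B plays High (best of 8, 2, 9); Country A gets 0.
- T3 → Country B plays Moderate (best of 6, 8, 1); Country A gets 2.
Among 9, 6, 0, 2, the best is 9 at T0. Subgame-perfect outcome: (T0, Moderate) with payoffs (9, 4).
Now find the simultaneous Nash equilibrium.
Country A's best replies: Free→T2; Moderate→T0; High→T3.
Country B's best replies: T0→Moderate; T1→Moderate; T2→High; T3→Moderate.
The unique mutual best reply is (T0, Moderate), giving (9, 4).
Country B earns 4 sequentially versus 4 at the Nash outcome: unchanged.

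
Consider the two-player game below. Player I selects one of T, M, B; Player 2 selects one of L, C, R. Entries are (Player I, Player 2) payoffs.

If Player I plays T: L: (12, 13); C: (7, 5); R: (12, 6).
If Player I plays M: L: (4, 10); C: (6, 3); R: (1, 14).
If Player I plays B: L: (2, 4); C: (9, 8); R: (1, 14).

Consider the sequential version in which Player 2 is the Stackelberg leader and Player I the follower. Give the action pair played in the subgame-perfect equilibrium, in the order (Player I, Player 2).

(T, L)

Backward induction with Player 2 moving first.
- L: Player I compares 12, 4, 2 and picks T; Player 2 would get 13.
- C: Player I compares 7, 6, 9 and picks B; Player 2 would get 8.
- R: Player I compares 12, 1, 1 and picks T; Player 2 would get 6.
Among 13, 8, 6, the best is 13 at L. Subgame-perfect outcome: (T, L) with payoffs (12, 13).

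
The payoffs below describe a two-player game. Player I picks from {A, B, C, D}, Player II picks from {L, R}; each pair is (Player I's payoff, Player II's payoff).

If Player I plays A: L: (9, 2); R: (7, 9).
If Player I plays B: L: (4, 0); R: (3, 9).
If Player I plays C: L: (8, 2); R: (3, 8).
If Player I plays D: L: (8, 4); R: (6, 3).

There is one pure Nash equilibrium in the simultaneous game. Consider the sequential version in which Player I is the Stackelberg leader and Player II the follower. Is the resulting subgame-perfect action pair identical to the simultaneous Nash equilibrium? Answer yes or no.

no

Player II best-responds to each possible Player I move:
- A: BR = R, leader payoff 7.
- B: BR = R, leader payoff 3.
- C: BR = R, leader payoff 3.
- D: BR = L, leader payoff 8.
Among 7, 3, 3, 8, the best is 8 at D. Subgame-perfect outcome: (D, L) with payoffs (8, 4).
Now find the simultaneous Nash equilibrium.
Player I's best replies: L→A; R→A.
Player II's best replies: A→R; B→R; C→R; D→L.
The unique mutual best reply is (A, R), giving (7, 9).
Sequential outcome (D, L) differs from the Nash profile (A, R).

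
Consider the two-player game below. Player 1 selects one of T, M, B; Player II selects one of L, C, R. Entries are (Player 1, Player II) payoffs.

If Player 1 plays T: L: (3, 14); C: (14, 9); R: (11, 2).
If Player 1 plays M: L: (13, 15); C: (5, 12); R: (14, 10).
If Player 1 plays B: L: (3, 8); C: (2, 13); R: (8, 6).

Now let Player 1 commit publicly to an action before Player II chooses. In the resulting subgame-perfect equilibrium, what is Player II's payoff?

15

Solve by backward induction (Player 1 leads).
- T: BR = L, leader payoff 3.
- M: BR = L, leader payoff 13.
- B: BR = C, leader payoff 2.
Maximizing over 3, 13, 2, Player 1 chooses M. Subgame-perfect outcome: (M, L) with payoffs (13, 15).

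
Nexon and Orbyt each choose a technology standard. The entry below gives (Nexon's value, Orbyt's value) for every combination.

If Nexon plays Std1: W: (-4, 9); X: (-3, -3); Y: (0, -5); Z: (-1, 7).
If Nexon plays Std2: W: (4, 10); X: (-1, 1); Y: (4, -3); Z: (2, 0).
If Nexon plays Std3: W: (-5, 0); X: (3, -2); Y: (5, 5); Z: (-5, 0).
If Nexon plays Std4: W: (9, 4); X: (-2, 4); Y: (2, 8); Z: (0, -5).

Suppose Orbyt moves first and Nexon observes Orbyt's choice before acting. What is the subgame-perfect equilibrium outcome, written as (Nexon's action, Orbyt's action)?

(Std3, Y)

Solve by backward induction (Orbyt leads).
- W: Nexon compares -4, 4, -5, 9 and picks Std4; Orbyt would get 4.
- X: Nexon compares -3, -1, 3, -2 and picks Std3; Orbyt would get -2.
- Y: Nexon compares 0, 4, 5, 2 and picks Std3; Orbyt would get 5.
- Z: Nexon compares -1, 2, -5, 0 and picks Std2; Orbyt would get 0.
Orbyt's induced payoffs are 4, -2, 5, 0, so Orbyt commits to Y. Subgame-perfect outcome: (Std3, Y) with payoffs (5, 5).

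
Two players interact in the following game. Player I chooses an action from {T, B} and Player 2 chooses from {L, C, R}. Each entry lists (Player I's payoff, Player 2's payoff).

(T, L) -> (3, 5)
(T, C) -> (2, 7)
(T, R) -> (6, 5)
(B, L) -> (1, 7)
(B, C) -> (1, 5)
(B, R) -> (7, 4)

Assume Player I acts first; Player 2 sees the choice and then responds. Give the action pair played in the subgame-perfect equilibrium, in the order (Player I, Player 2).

Backward induction with Player I moving first.
- T → Player 2 plays C (best of 5, 7, 5); Player I gets 2.
- B → Player 2 plays L (best of 7, 5, 4); Player I gets 1.
Maximizing over 2, 1, Player I chooses T. Subgame-perfect outcome: (T, C) with payoffs (2, 7).

(T, C)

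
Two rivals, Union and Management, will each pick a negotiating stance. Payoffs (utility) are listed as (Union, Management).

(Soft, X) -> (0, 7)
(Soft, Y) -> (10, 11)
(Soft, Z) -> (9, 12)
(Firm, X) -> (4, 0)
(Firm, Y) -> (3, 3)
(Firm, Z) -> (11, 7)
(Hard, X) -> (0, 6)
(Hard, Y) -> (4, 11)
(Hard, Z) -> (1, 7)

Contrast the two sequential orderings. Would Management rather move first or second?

If Union leads: Management's best replies are Soft→Z, Firm→Z, Hard→Y; Union's induced payoffs 9, 11, 4; outcome (Firm, Z), payoffs (11, 7).
If Management leads: Union's best replies are X→Firm, Y→Soft, Z→Firm; Management's induced payoffs 0, 11, 7; outcome (Soft, Y), payoffs (10, 11).
Management gets 11 moving first and 7 moving second, so Management prefers to move first.

first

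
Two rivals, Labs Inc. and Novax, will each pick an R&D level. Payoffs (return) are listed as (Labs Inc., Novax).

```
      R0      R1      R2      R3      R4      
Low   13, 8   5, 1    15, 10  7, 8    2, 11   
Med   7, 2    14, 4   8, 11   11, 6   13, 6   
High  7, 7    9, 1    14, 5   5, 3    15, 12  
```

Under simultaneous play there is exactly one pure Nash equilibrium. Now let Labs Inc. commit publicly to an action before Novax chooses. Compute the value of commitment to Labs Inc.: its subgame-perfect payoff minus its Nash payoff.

Novax best-responds to each possible Labs Inc. move:
- Low → Novax plays R4 (best of 8, 1, 10, 8, 11); Labs Inc. gets 2.
- Med → Novax plays R2 (best of 2, 4, 11, 6, 6); Labs Inc. gets 8.
- High → Novax plays R4 (best of 7, 1, 5, 3, 12); Labs Inc. gets 15.
Among 2, 8, 15, the best is 15 at High. Subgame-perfect outcome: (High, R4) with payoffs (15, 12).
Now find the simultaneous Nash equilibrium.
Labs Inc.'s best replies: R0→Low; R1→Med; R2→Low; R3→Med; R4→High.
Novax's best replies: Low→R4; Med→R2; High→R4.
The unique mutual best reply is (High, R4), giving (15, 12).
Labs Inc.'s commitment gain: 15 − 15 = 0.

0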